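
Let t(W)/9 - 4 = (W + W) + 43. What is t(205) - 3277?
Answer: 836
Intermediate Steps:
t(W) = 423 + 18*W (t(W) = 36 + 9*((W + W) + 43) = 36 + 9*(2*W + 43) = 36 + 9*(43 + 2*W) = 36 + (387 + 18*W) = 423 + 18*W)
t(205) - 3277 = (423 + 18*205) - 3277 = (423 + 3690) - 3277 = 4113 - 3277 = 836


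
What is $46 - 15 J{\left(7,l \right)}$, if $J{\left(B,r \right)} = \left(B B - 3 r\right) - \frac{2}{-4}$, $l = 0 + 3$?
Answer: $- \frac{1123}{2} \approx -561.5$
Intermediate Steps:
$l = 3$
$J{\left(B,r \right)} = \frac{1}{2} + B^{2} - 3 r$ ($J{\left(B,r \right)} = \left(B^{2} - 3 r\right) - - \frac{1}{2} = \left(B^{2} - 3 r\right) + \frac{1}{2} = \frac{1}{2} + B^{2} - 3 r$)
$46 - 15 J{\left(7,l \right)} = 46 - 15 \left(\frac{1}{2} + 7^{2} - 9\right) = 46 - 15 \left(\frac{1}{2} + 49 - 9\right) = 46 - \frac{1215}{2} = - \frac{1123}{2}$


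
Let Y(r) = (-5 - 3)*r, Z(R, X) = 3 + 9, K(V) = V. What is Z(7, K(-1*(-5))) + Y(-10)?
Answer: 92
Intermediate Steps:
Z(R, X) = 12
Y(r) = -8*r
Z(7, K(-1*(-5))) + Y(-10) = 12 - 8*(-10) = 12 + 80 = 92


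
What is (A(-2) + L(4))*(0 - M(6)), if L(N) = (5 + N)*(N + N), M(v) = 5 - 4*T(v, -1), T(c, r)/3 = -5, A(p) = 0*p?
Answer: -4680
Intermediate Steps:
A(p) = 0
T(c, r) = -15 (T(c, r) = 3*(-5) = -15)
M(v) = 65 (M(v) = 5 - 4*(-15) = 5 + 60 = 65)
L(N) = 2*N*(5 + N) (L(N) = (5 + N)*(2*N) = 2*N*(5 + N))
(A(-2) + L(4))*(0 - M(6)) = (0 + 2*4*(5 + 4))*(0 - 1*65) = (0 + 2*4*9)*(0 - 65) = (0 + 72)*(-65) = 72*(-65) = -4680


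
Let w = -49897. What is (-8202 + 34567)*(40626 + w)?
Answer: -244429915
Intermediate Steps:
(-8202 + 34567)*(40626 + w) = (-8202 + 34567)*(40626 - 49897) = 26365*(-9271) = -244429915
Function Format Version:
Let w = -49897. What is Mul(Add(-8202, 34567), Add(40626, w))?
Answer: -244429915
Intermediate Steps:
Mul(Add(-8202, 34567), Add(40626, w)) = Mul(Add(-8202, 34567), Add(40626, -49897)) = Mul(26365, -9271) = -244429915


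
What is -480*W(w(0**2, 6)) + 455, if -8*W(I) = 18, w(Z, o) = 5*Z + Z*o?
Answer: 1535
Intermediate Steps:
W(I) = -9/4 (W(I) = -1/8*18 = -9/4)
-480*W(w(0**2, 6)) + 455 = -480*(-9/4) + 455 = 1080 + 455 = 1535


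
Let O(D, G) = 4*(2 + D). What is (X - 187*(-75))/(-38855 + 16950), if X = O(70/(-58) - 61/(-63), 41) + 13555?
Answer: -50401532/40020435 ≈ -1.2594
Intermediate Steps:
O(D, G) = 8 + 4*D
X = 24777857/1827 (X = (8 + 4*(70/(-58) - 61/(-63))) + 13555 = (8 + 4*(70*(-1/58) - 61*(-1/63))) + 13555 = (8 + 4*(-35/29 + 61/63)) + 13555 = (8 + 4*(-436/1827)) + 13555 = (8 - 1744/1827) + 13555 = 12872/1827 + 13555 = 24777857/1827 ≈ 13562.)
(X - 187*(-75))/(-38855 + 16950) = (24777857/1827 - 187*(-75))/(-38855 + 16950) = (24777857/1827 + 14025)/(-21905) = (50401532/1827)*(-1/21905) = -50401532/40020435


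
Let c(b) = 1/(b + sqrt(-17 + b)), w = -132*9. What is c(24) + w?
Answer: -675948/569 - sqrt(7)/569 ≈ -1188.0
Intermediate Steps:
w = -1188
c(24) + w = 1/(24 + sqrt(-17 + 24)) - 1188 = 1/(24 + sqrt(7)) - 1188 = -1188 + 1/(24 + sqrt(7))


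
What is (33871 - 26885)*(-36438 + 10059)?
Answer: -184283694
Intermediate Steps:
(33871 - 26885)*(-36438 + 10059) = 6986*(-26379) = -184283694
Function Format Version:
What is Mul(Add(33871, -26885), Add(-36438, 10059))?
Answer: -184283694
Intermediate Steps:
Mul(Add(33871, -26885), Add(-36438, 10059)) = Mul(6986, -26379) = -184283694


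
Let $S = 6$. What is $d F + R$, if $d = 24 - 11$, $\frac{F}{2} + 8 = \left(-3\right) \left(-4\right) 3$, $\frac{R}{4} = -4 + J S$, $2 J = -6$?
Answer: $640$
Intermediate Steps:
$J = -3$ ($J = \frac{1}{2} \left(-6\right) = -3$)
$R = -88$ ($R = 4 \left(-4 - 18\right) = 4 \left(-22\right) = -88$)
$F = 56$ ($F = -16 + 2 \left(-3\right) \left(-4\right) 3 = -16 + 2 \cdot 12 \cdot 3 = -16 + 2 \cdot 36 = -16 + 72 = 56$)
$d = 13$ ($d = 24 - 11 = 13$)
$d F + R = 13 \cdot 56 - 88 = 728 - 88 = 640$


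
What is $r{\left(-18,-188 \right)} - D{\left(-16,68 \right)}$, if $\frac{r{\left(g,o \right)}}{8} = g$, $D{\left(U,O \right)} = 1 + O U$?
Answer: $943$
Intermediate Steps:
$r{\left(g,o \right)} = 8 g$
$r{\left(-18,-188 \right)} - D{\left(-16,68 \right)} = 8 \left(-18\right) - \left(1 + 68 \left(-16\right)\right) = -144 - \left(1 - 1088\right) = -144 - -1087 = -144 + 1087 = 943$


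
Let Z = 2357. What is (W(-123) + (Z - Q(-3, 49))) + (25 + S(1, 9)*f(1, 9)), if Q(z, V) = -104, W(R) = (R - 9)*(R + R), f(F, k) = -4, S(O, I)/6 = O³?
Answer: 34934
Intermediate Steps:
S(O, I) = 6*O³
W(R) = 2*R*(-9 + R) (W(R) = (-9 + R)*(2*R) = 2*R*(-9 + R))
(W(-123) + (Z - Q(-3, 49))) + (25 + S(1, 9)*f(1, 9)) = (2*(-123)*(-9 - 123) + (2357 - 1*(-104))) + (25 + (6*1³)*(-4)) = (2*(-123)*(-132) + (2357 + 104)) + (25 + (6*1)*(-4)) = (32472 + 2461) + (25 + 6*(-4)) = 34933 + (25 - 24) = 34933 + 1 = 34934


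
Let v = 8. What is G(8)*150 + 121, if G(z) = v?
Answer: 1321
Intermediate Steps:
G(z) = 8
G(8)*150 + 121 = 8*150 + 121 = 1200 + 121 = 1321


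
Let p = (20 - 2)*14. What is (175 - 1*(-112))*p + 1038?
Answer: 73362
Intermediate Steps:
p = 252 (p = 18*14 = 252)
(175 - 1*(-112))*p + 1038 = (175 - 1*(-112))*252 + 1038 = (175 + 112)*252 + 1038 = 287*252 + 1038 = 72324 + 1038 = 73362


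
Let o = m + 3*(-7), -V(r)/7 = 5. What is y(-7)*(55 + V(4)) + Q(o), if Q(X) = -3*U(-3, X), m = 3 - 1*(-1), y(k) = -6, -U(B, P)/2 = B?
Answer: -138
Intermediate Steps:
U(B, P) = -2*B
m = 4 (m = 3 + 1 = 4)
V(r) = -35 (V(r) = -7*5 = -35)
o = -17 (o = 4 + 3*(-7) = 4 - 21 = -17)
Q(X) = -18 (Q(X) = -(-6)*(-3) = -3*6 = -18)
y(-7)*(55 + V(4)) + Q(o) = -6*(55 - 35) - 18 = -6*20 - 18 = -120 - 18 = -138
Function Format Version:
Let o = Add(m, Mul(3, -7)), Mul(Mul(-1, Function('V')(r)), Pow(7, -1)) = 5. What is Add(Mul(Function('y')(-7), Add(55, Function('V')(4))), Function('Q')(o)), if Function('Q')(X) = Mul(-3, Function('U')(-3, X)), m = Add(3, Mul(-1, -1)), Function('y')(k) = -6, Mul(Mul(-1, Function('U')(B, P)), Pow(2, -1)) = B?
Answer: -138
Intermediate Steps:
Function('U')(B, P) = Mul(-2, B)
m = 4 (m = Add(3, 1) = 4)
Function('V')(r) = -35 (Function('V')(r) = Mul(-7, 5) = -35)
o = -17 (o = Add(4, Mul(3, -7)) = Add(4, -21) = -17)
Function('Q')(X) = -18 (Function('Q')(X) = Mul(-3, Mul(-2, -3)) = Mul(-3, 6) = -18)
Add(Mul(Function('y')(-7), Add(55, Function('V')(4))), Function('Q')(o)) = Add(Mul(-6, Add(55, -35)), -18) = Add(Mul(-6, 20), -18) = Add(-120, -18) = -138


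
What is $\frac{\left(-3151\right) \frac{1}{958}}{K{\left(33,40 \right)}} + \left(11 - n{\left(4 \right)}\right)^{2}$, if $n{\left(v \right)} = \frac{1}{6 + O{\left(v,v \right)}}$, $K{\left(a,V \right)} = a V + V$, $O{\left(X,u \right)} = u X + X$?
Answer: $\frac{26456074481}{220186720} \approx 120.15$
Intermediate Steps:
$O{\left(X,u \right)} = X + X u$ ($O{\left(X,u \right)} = X u + X = X + X u$)
$K{\left(a,V \right)} = V + V a$ ($K{\left(a,V \right)} = V a + V = V + V a$)
$n{\left(v \right)} = \frac{1}{6 + v \left(1 + v\right)}$
$\frac{\left(-3151\right) \frac{1}{958}}{K{\left(33,40 \right)}} + \left(11 - n{\left(4 \right)}\right)^{2} = \frac{\left(-3151\right) \frac{1}{958}}{40 \left(1 + 33\right)} + \left(11 - \frac{1}{6 + 4 \left(1 + 4\right)}\right)^{2} = \frac{\left(-3151\right) \frac{1}{958}}{40 \cdot 34} + \left(11 - \frac{1}{6 + 4 \cdot 5}\right)^{2} = - \frac{3151}{958 \cdot 1360} + \left(11 - \frac{1}{6 + 20}\right)^{2} = \left(- \frac{3151}{958}\right) \frac{1}{1360} + \left(11 - \frac{1}{26}\right)^{2} = - \frac{3151}{1302880} + \left(11 - \frac{1}{26}\right)^{2} = - \frac{3151}{1302880} + \left(\frac{285}{26}\right)^{2} = - \frac{3151}{1302880} + \frac{81225}{676} = \frac{26456074481}{220186720}$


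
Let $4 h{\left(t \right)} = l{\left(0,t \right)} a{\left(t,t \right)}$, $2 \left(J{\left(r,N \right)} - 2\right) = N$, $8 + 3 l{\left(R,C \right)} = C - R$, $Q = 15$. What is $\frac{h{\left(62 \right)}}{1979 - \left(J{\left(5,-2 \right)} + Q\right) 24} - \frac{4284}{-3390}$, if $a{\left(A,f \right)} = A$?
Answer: $\frac{259293}{180235} \approx 1.4386$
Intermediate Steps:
$l{\left(R,C \right)} = - \frac{8}{3} - \frac{R}{3} + \frac{C}{3}$ ($l{\left(R,C \right)} = - \frac{8}{3} + \frac{C - R}{3} = - \frac{8}{3} + \left(- \frac{R}{3} + \frac{C}{3}\right) = - \frac{8}{3} - \frac{R}{3} + \frac{C}{3}$)
$J{\left(r,N \right)} = 2 + \frac{N}{2}$
$h{\left(t \right)} = \frac{t \left(- \frac{8}{3} + \frac{t}{3}\right)}{4}$ ($h{\left(t \right)} = \frac{\left(- \frac{8}{3} - 0 + \frac{t}{3}\right) t}{4} = \frac{\left(- \frac{8}{3} + 0 + \frac{t}{3}\right) t}{4} = \frac{\left(- \frac{8}{3} + \frac{t}{3}\right) t}{4} = \frac{t \left(- \frac{8}{3} + \frac{t}{3}\right)}{4}$)
$\frac{h{\left(62 \right)}}{1979 - \left(J{\left(5,-2 \right)} + Q\right) 24} - \frac{4284}{-3390} = \frac{\frac{1}{12} \cdot 62 \left(-8 + 62\right)}{1979 - \left(\left(2 + \frac{1}{2} \left(-2\right)\right) + 15\right) 24} - \frac{4284}{-3390} = \frac{\frac{1}{12} \cdot 62 \cdot 54}{1979 - \left(\left(2 - 1\right) + 15\right) 24} - - \frac{714}{565} = \frac{279}{1979 - \left(1 + 15\right) 24} + \frac{714}{565} = \frac{279}{1979 - 16 \cdot 24} + \frac{714}{565} = \frac{279}{1979 - 384} + \frac{714}{565} = \frac{279}{1595} + \frac{714}{565} = \frac{259293}{180235}$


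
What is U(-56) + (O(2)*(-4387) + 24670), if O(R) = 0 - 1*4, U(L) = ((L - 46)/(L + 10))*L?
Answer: 968158/23 ≈ 42094.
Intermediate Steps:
U(L) = L*(-46 + L)/(10 + L) (U(L) = ((-46 + L)/(10 + L))*L = L*(-46 + L)/(10 + L))
O(R) = -4 (O(R) = 0 - 4 = -4)
U(-56) + (O(2)*(-4387) + 24670) = -56*(-46 - 56)/(10 - 56) + (-4*(-4387) + 24670) = -56*(-102)/(-46) + (17548 + 24670) = -56*(-1/46)*(-102) + 42218 = -2856/23 + 42218 = 968158/23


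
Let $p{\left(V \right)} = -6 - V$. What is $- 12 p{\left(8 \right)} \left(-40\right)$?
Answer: $-6720$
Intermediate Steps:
$- 12 p{\left(8 \right)} \left(-40\right) = - 12 \left(-6 - 8\right) \left(-40\right) = \left(-12\right) \left(-14\right) \left(-40\right) = 168 \left(-40\right) = -6720$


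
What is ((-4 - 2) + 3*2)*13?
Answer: 0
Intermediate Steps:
((-4 - 2) + 3*2)*13 = (-6 + 6)*13 = 0*13 = 0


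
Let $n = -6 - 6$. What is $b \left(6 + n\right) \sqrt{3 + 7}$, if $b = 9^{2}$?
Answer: $- 486 \sqrt{10} \approx -1536.9$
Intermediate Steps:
$n = -12$
$b = 81$
$b \left(6 + n\right) \sqrt{3 + 7} = 81 \left(6 - 12\right) \sqrt{3 + 7} = 81 \left(- 6 \sqrt{10}\right) = - 486 \sqrt{10}$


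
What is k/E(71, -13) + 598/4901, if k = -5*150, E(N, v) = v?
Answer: 21796/377 ≈ 57.814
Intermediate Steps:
k = -750
k/E(71, -13) + 598/4901 = -750/(-13) + 598/4901 = -750*(-1/13) + 598*(1/4901) = 750/13 + 46/377 = 21796/377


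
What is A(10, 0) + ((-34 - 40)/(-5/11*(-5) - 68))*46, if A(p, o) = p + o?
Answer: 44674/723 ≈ 61.790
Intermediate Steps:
A(p, o) = o + p
A(10, 0) + ((-34 - 40)/(-5/11*(-5) - 68))*46 = (0 + 10) + ((-34 - 40)/(-5/11*(-5) - 68))*46 = 10 - 74/(-5*1/11*(-5) - 68)*46 = 10 - 74/(-5/11*(-5) - 68)*46 = 10 - 74/(25/11 - 68)*46 = 10 - 74/(-723/11)*46 = 10 - 74*(-11/723)*46 = 10 + (814/723)*46 = 10 + 37444/723 = 44674/723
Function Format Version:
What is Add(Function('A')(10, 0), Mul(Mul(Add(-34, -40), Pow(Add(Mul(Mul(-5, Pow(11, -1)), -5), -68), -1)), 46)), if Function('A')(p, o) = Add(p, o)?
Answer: Rational(44674, 723) ≈ 61.790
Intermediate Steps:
Function('A')(p, o) = Add(o, p)
Add(Function('A')(10, 0), Mul(Mul(Add(-34, -40), Pow(Add(Mul(Mul(-5, Pow(11, -1)), -5), -68), -1)), 46)) = Add(Add(0, 10), Mul(Mul(Add(-34, -40), Pow(Add(Mul(Mul(-5, Pow(11, -1)), -5), -68), -1)), 46)) = Add(10, Mul(Mul(-74, Pow(Add(Mul(Mul(-5, Rational(1, 11)), -5), -68), -1)), 46)) = Add(10, Mul(Mul(-74, Pow(Add(Mul(Rational(-5, 11), -5), -68), -1)), 46)) = Add(10, Mul(Mul(-74, Pow(Add(Rational(25, 11), -68), -1)), 46)) = Add(10, Mul(Mul(-74, Pow(Rational(-723, 11), -1)), 46)) = Add(10, Mul(Mul(-74, Rational(-11, 723)), 46)) = Add(10, Mul(Rational(814, 723), 46)) = Add(10, Rational(37444, 723)) = Rational(44674, 723)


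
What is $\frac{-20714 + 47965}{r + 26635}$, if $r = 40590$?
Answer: $\frac{27251}{67225} \approx 0.40537$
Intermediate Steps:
$\frac{-20714 + 47965}{r + 26635} = \frac{-20714 + 47965}{40590 + 26635} = \frac{27251}{67225}$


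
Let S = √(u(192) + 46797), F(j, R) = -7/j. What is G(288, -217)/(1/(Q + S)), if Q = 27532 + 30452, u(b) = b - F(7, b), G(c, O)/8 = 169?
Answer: 78394368 + 1352*√46990 ≈ 7.8687e+7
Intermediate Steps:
G(c, O) = 1352 (G(c, O) = 8*169 = 1352)
u(b) = 1 + b (u(b) = b - (-7)/7 = b - 1*(-1) = b + 1 = 1 + b)
Q = 57984
S = √46990 (S = √((1 + 192) + 46797) = √(193 + 46797) = √46990 ≈ 216.77)
G(288, -217)/(1/(Q + S)) = 1352/(1/(57984 + √46990)) = 1352*(57984 + √46990) = 78394368 + 1352*√46990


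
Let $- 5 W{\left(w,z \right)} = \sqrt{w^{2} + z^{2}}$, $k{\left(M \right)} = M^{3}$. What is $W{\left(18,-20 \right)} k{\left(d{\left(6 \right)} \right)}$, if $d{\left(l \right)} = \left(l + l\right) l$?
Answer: $- \frac{746496 \sqrt{181}}{5} \approx -2.0086 \cdot 10^{6}$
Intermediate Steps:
$d{\left(l \right)} = 2 l^{2}$ ($d{\left(l \right)} = 2 l l = 2 l^{2}$)
$W{\left(w,z \right)} = - \frac{\sqrt{w^{2} + z^{2}}}{5}$
$W{\left(18,-20 \right)} k{\left(d{\left(6 \right)} \right)} = - \frac{\sqrt{18^{2} + \left(-20\right)^{2}}}{5} \left(2 \cdot 6^{2}\right)^{3} = - \frac{\sqrt{324 + 400}}{5} \left(2 \cdot 36\right)^{3} = - \frac{\sqrt{724}}{5} \cdot 72^{3} = - \frac{2 \sqrt{181}}{5} \cdot 373248 = - \frac{746496 \sqrt{181}}{5}$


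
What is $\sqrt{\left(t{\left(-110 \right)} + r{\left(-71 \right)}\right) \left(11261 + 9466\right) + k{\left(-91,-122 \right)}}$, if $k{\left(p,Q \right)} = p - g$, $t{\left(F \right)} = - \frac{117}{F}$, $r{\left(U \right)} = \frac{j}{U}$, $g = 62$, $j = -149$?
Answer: $\frac{3 \sqrt{443173928010}}{7810} \approx 255.72$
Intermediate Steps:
$r{\left(U \right)} = - \frac{149}{U}$
$k{\left(p,Q \right)} = -62 + p$ ($k{\left(p,Q \right)} = p - 62 = -62 + p$)
$\sqrt{\left(t{\left(-110 \right)} + r{\left(-71 \right)}\right) \left(11261 + 9466\right) + k{\left(-91,-122 \right)}} = \sqrt{\left(- \frac{117}{-110} - \frac{149}{-71}\right) \left(11261 + 9466\right) - 153} = \sqrt{\left(\left(-117\right) \left(- \frac{1}{110}\right) - - \frac{149}{71}\right) 20727 - 153} = \sqrt{\left(\frac{117}{110} + \frac{149}{71}\right) 20727 - 153} = \sqrt{\frac{24697}{7810} \cdot 20727 - 153} = \sqrt{\frac{511894719}{7810} - 153} = \sqrt{\frac{510699789}{7810}} = \frac{3 \sqrt{443173928010}}{7810}$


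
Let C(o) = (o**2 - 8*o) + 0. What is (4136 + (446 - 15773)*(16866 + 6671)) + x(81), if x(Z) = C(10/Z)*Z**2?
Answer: -360753843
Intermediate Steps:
C(o) = o**2 - 8*o
x(Z) = 10*Z*(-8 + 10/Z) (x(Z) = ((10/Z)*(-8 + 10/Z))*Z**2 = (10*(-8 + 10/Z)/Z)*Z**2 = 10*Z*(-8 + 10/Z))
(4136 + (446 - 15773)*(16866 + 6671)) + x(81) = (4136 + (446 - 15773)*(16866 + 6671)) + (100 - 80*81) = (4136 - 15327*23537) + (100 - 6480) = (4136 - 360751599) - 6380 = -360747463 - 6380 = -360753843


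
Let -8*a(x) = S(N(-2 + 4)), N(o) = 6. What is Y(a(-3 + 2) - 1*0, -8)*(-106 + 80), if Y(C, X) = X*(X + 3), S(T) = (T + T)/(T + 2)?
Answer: -1040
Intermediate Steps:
S(T) = 2*T/(2 + T) (S(T) = (2*T)/(2 + T) = 2*T/(2 + T))
a(x) = -3/16 (a(x) = -6/(4*(2 + 6)) = -6/(4*8) = -1/8*3/2 = -3/16)
Y(C, X) = X*(3 + X)
Y(a(-3 + 2) - 1*0, -8)*(-106 + 80) = (-8*(3 - 8))*(-106 + 80) = -8*(-5)*(-26) = 40*(-26) = -1040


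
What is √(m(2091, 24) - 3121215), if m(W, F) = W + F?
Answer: 10*I*√31191 ≈ 1766.1*I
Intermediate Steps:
m(W, F) = F + W
√(m(2091, 24) - 3121215) = √((24 + 2091) - 3121215) = √(2115 - 3121215) = √(-3119100) = 10*I*√31191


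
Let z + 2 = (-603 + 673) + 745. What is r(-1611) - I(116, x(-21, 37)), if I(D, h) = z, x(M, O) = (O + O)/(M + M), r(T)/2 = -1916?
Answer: -4645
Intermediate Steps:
r(T) = -3832 (r(T) = 2*(-1916) = -3832)
x(M, O) = O/M (x(M, O) = (2*O)/((2*M)) = (2*O)*(1/(2*M)) = O/M)
z = 813 (z = -2 + ((-603 + 673) + 745) = -2 + (70 + 745) = -2 + 815 = 813)
I(D, h) = 813
r(-1611) - I(116, x(-21, 37)) = -3832 - 1*813 = -3832 - 813 = -4645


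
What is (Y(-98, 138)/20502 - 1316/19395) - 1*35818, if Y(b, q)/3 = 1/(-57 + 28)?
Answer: -45892704990877/1281272490 ≈ -35818.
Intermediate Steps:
Y(b, q) = -3/29 (Y(b, q) = 3/(-57 + 28) = 3/(-29) = 3*(-1/29) = -3/29)
(Y(-98, 138)/20502 - 1316/19395) - 1*35818 = (-3/29/20502 - 1316/19395) - 1*35818 = (-3/29*1/20502 - 1316*1/19395) - 35818 = (-1/198186 - 1316/19395) - 35818 = -86944057/1281272490 - 35818 = -45892704990877/1281272490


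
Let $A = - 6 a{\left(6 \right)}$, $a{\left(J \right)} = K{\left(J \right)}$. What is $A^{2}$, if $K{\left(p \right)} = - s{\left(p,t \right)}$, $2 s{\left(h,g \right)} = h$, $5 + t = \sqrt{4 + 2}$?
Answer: $324$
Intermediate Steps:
$t = -5 + \sqrt{6}$ ($t = -5 + \sqrt{4 + 2} = -5 + \sqrt{6} \approx -2.5505$)
$s{\left(h,g \right)} = \frac{h}{2}$
$K{\left(p \right)} = - \frac{p}{2}$
$a{\left(J \right)} = - \frac{J}{2}$
$A = 18$ ($A = - 6 \left(\left(- \frac{1}{2}\right) 6\right) = \left(-6\right) \left(-3\right) = 18$)
$A^{2} = 18^{2} = 324$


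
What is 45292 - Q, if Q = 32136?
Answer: 13156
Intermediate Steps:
45292 - Q = 45292 - 1*32136 = 45292 - 32136 = 13156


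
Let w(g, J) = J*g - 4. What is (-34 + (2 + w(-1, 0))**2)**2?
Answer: 900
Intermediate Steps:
w(g, J) = -4 + J*g
(-34 + (2 + w(-1, 0))**2)**2 = (-34 + (2 + (-4 + 0*(-1)))**2)**2 = (-34 + (2 + (-4 + 0))**2)**2 = (-34 + (2 - 4)**2)**2 = (-34 + (-2)**2)**2 = (-34 + 4)**2 = (-30)**2 = 900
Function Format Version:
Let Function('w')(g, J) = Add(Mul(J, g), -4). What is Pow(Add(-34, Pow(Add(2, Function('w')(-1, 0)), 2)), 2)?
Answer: 900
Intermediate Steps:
Function('w')(g, J) = Add(-4, Mul(J, g))
Pow(Add(-34, Pow(Add(2, Function('w')(-1, 0)), 2)), 2) = Pow(Add(-34, Pow(Add(2, Add(-4, Mul(0, -1))), 2)), 2) = Pow(Add(-34, Pow(Add(2, Add(-4, 0)), 2)), 2) = Pow(Add(-34, Pow(Add(2, -4), 2)), 2) = Pow(Add(-34, Pow(-2, 2)), 2) = Pow(Add(-34, 4), 2) = Pow(-30, 2) = 900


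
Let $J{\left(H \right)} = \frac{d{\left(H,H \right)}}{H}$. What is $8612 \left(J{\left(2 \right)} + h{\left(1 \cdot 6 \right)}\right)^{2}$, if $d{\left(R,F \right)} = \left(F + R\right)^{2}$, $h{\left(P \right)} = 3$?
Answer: $1042052$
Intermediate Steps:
$J{\left(H \right)} = 4 H$ ($J{\left(H \right)} = \frac{\left(H + H\right)^{2}}{H} = \frac{\left(2 H\right)^{2}}{H} = \frac{4 H^{2}}{H} = 4 H$)
$8612 \left(J{\left(2 \right)} + h{\left(1 \cdot 6 \right)}\right)^{2} = 8612 \left(4 \cdot 2 + 3\right)^{2} = 8612 \left(8 + 3\right)^{2} = 8612 \cdot 11^{2} = 8612 \cdot 121 = 1042052$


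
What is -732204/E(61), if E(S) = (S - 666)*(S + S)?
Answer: 33282/3355 ≈ 9.9201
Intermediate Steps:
E(S) = 2*S*(-666 + S) (E(S) = (-666 + S)*(2*S) = 2*S*(-666 + S))
-732204/E(61) = -732204*1/(122*(-666 + 61)) = -732204/(2*61*(-605)) = -732204/(-73810) = -732204*(-1/73810) = 33282/3355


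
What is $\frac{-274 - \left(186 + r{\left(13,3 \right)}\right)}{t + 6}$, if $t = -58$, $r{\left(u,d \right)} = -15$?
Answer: $\frac{445}{52} \approx 8.5577$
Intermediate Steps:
$\frac{-274 - \left(186 + r{\left(13,3 \right)}\right)}{t + 6} = \frac{-274 - 171}{-58 + 6} = \frac{-274 + \left(-186 + 15\right)}{-52} = \left(-274 - 171\right) \left(- \frac{1}{52}\right) = \left(-445\right) \left(- \frac{1}{52}\right) = \frac{445}{52}$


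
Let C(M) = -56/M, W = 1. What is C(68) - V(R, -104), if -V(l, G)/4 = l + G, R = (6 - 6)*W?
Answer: -7086/17 ≈ -416.82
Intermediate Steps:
R = 0 (R = (6 - 6)*1 = 0*1 = 0)
V(l, G) = -4*G - 4*l (V(l, G) = -4*(l + G) = -4*(G + l) = -4*G - 4*l)
C(68) - V(R, -104) = -56/68 - (-4*(-104) - 4*0) = -56*1/68 - (416 + 0) = -14/17 - 1*416 = -14/17 - 416 = -7086/17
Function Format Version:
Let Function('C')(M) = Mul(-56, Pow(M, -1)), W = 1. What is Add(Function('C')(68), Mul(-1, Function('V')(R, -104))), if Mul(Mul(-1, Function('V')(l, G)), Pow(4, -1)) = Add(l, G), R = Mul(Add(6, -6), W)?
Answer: Rational(-7086, 17) ≈ -416.82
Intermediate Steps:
R = 0 (R = Mul(Add(6, -6), 1) = Mul(0, 1) = 0)
Function('V')(l, G) = Add(Mul(-4, G), Mul(-4, l)) (Function('V')(l, G) = Mul(-4, Add(l, G)) = Mul(-4, Add(G, l)) = Add(Mul(-4, G), Mul(-4, l)))
Add(Function('C')(68), Mul(-1, Function('V')(R, -104))) = Add(Mul(-56, Pow(68, -1)), Mul(-1, Add(Mul(-4, -104), Mul(-4, 0)))) = Add(Mul(-56, Rational(1, 68)), Mul(-1, Add(416, 0))) = Add(Rational(-14, 17), Mul(-1, 416)) = Add(Rational(-14, 17), -416) = Rational(-7086, 17)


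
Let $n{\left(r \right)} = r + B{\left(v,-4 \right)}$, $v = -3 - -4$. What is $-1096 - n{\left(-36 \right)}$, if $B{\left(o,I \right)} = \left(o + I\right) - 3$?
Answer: $-1054$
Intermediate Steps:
$v = 1$ ($v = -3 + 4 = 1$)
$B{\left(o,I \right)} = -3 + I + o$ ($B{\left(o,I \right)} = \left(I + o\right) - 3 = -3 + I + o$)
$n{\left(r \right)} = -6 + r$ ($n{\left(r \right)} = r - 6 = -6 + r$)
$-1096 - n{\left(-36 \right)} = -1096 - \left(-6 - 36\right) = -1096 - -42 = -1096 + 42 = -1054$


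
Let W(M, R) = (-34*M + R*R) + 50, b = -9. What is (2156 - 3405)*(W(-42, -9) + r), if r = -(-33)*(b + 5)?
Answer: -1782323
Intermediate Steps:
W(M, R) = 50 + R² - 34*M (W(M, R) = (-34*M + R²) + 50 = (R² - 34*M) + 50 = 50 + R² - 34*M)
r = -132 (r = -(-33)*(-9 + 5) = -(-33)*(-4) = -1*132 = -132)
(2156 - 3405)*(W(-42, -9) + r) = (2156 - 3405)*((50 + (-9)² - 34*(-42)) - 132) = -1249*((50 + 81 + 1428) - 132) = -1249*(1559 - 132) = -1249*1427 = -1782323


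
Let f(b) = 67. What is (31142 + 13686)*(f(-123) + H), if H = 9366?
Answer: 422862524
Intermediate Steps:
(31142 + 13686)*(f(-123) + H) = (31142 + 13686)*(67 + 9366) = 44828*9433 = 422862524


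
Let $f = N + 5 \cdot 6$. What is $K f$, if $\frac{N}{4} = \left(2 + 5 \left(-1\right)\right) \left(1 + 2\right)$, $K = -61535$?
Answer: $369210$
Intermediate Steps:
$N = -36$ ($N = 4 \left(2 + 5 \left(-1\right)\right) \left(1 + 2\right) = 4 \left(2 - 5\right) 3 = 4 \left(\left(-3\right) 3\right) = 4 \left(-9\right) = -36$)
$f = -6$ ($f = -36 + 5 \cdot 6 = -36 + 30 = -6$)
$K f = \left(-61535\right) \left(-6\right) = 369210$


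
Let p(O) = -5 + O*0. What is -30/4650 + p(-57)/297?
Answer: -1072/46035 ≈ -0.023287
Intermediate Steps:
p(O) = -5 (p(O) = -5 + 0 = -5)
-30/4650 + p(-57)/297 = -30/4650 - 5/297 = -30*1/4650 - 5*1/297 = -1/155 - 5/297 = -1072/46035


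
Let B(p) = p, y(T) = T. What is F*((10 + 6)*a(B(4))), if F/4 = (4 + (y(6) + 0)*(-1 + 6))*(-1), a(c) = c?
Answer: -8704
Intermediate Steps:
F = -136 (F = 4*((4 + (6 + 0)*(-1 + 6))*(-1)) = 4*((4 + 6*5)*(-1)) = 4*((4 + 30)*(-1)) = 4*(34*(-1)) = 4*(-34) = -136)
F*((10 + 6)*a(B(4))) = -136*(10 + 6)*4 = -2176*4 = -136*64 = -8704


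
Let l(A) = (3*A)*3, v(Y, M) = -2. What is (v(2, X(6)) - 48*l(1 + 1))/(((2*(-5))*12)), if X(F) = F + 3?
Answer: 433/60 ≈ 7.2167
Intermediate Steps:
X(F) = 3 + F
l(A) = 9*A
(v(2, X(6)) - 48*l(1 + 1))/(((2*(-5))*12)) = (-2 - 432*(1 + 1))/(((2*(-5))*12)) = (-2 - 432*2)/((-10*12)) = (-2 - 48*18)/(-120) = (-2 - 864)*(-1/120) = -866*(-1/120) = 433/60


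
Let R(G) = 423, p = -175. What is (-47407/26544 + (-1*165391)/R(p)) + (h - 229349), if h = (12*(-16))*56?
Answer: -900097037059/3742704 ≈ -2.4049e+5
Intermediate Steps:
h = -10752 (h = -192*56 = -10752)
(-47407/26544 + (-1*165391)/R(p)) + (h - 229349) = (-47407/26544 - 1*165391/423) + (-10752 - 229349) = (-47407*1/26544 - 165391*1/423) - 240101 = (-47407/26544 - 165391/423) - 240101 = -1470063955/3742704 - 240101 = -900097037059/3742704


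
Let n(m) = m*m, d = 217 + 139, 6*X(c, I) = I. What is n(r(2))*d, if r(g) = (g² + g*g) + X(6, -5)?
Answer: 164561/9 ≈ 18285.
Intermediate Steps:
X(c, I) = I/6
r(g) = -⅚ + 2*g² (r(g) = (g² + g*g) + (⅙)*(-5) = (g² + g²) - ⅚ = 2*g² - ⅚ = -⅚ + 2*g²)
d = 356
n(m) = m²
n(r(2))*d = (-⅚ + 2*2²)²*356 = (-⅚ + 2*4)²*356 = (-⅚ + 8)²*356 = (43/6)²*356 = (1849/36)*356 = 164561/9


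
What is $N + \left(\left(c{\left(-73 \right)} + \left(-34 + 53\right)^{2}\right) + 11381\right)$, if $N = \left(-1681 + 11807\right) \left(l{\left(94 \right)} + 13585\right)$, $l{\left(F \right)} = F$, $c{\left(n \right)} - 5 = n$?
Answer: $138525228$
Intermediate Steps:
$c{\left(n \right)} = 5 + n$
$N = 138513554$ ($N = \left(-1681 + 11807\right) \left(94 + 13585\right) = 10126 \cdot 13679 = 138513554$)
$N + \left(\left(c{\left(-73 \right)} + \left(-34 + 53\right)^{2}\right) + 11381\right) = 138513554 + \left(\left(\left(5 - 73\right) + \left(-34 + 53\right)^{2}\right) + 11381\right) = 138513554 + \left(\left(-68 + 19^{2}\right) + 11381\right) = 138513554 + \left(\left(-68 + 361\right) + 11381\right) = 138513554 + \left(293 + 11381\right) = 138513554 + 11674 = 138525228$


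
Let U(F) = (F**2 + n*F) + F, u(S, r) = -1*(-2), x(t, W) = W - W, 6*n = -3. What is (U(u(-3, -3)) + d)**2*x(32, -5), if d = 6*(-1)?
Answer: 0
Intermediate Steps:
n = -1/2 (n = (1/6)*(-3) = -1/2 ≈ -0.50000)
x(t, W) = 0
d = -6
u(S, r) = 2
U(F) = F**2 + F/2 (U(F) = (F**2 - F/2) + F = F**2 + F/2)
(U(u(-3, -3)) + d)**2*x(32, -5) = (2*(1/2 + 2) - 6)**2*0 = (2*(5/2) - 6)**2*0 = (5 - 6)**2*0 = (-1)**2*0 = 1*0 = 0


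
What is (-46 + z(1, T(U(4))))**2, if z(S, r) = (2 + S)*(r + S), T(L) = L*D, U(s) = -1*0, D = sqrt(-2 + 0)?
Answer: 1849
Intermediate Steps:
D = I*sqrt(2) (D = sqrt(-2) = I*sqrt(2) ≈ 1.4142*I)
U(s) = 0
T(L) = I*L*sqrt(2) (T(L) = L*(I*sqrt(2)) = I*L*sqrt(2))
z(S, r) = (2 + S)*(S + r)
(-46 + z(1, T(U(4))))**2 = (-46 + (1**2 + 2*1 + 2*(I*0*sqrt(2)) + 1*(I*0*sqrt(2))))**2 = (-46 + (1 + 2 + 2*0 + 1*0))**2 = (-46 + (1 + 2 + 0 + 0))**2 = (-46 + 3)**2 = (-43)**2 = 1849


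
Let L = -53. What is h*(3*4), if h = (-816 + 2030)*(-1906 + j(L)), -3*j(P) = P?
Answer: -27509240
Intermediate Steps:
j(P) = -P/3
h = -6877310/3 (h = (-816 + 2030)*(-1906 - 1/3*(-53)) = 1214*(-1906 + 53/3) = 1214*(-5665/3) = -6877310/3 ≈ -2.2924e+6)
h*(3*4) = -6877310*4 = -6877310/3*12 = -27509240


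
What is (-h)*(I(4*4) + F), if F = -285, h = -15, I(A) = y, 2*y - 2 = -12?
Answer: -4350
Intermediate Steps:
y = -5 (y = 1 + (½)*(-12) = 1 - 6 = -5)
I(A) = -5
(-h)*(I(4*4) + F) = (-1*(-15))*(-5 - 285) = 15*(-290) = -4350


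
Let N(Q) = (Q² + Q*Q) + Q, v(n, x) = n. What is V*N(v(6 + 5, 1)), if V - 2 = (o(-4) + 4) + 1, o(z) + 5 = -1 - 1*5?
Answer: -1012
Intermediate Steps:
N(Q) = Q + 2*Q² (N(Q) = (Q² + Q²) + Q = 2*Q² + Q = Q + 2*Q²)
o(z) = -11 (o(z) = -5 + (-1 - 1*5) = -5 + (-1 - 5) = -5 - 6 = -11)
V = -4 (V = 2 + ((-11 + 4) + 1) = 2 + (-7 + 1) = 2 - 6 = -4)
V*N(v(6 + 5, 1)) = -4*(6 + 5)*(1 + 2*(6 + 5)) = -44*(1 + 2*11) = -44*(1 + 22) = -44*23 = -4*253 = -1012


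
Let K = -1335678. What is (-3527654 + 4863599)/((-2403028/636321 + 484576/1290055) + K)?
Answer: -1096662672207258975/1096446286513256734 ≈ -1.0002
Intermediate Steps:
(-3527654 + 4863599)/((-2403028/636321 + 484576/1290055) + K) = (-3527654 + 4863599)/((-2403028/636321 + 484576/1290055) - 1335678) = 1335945/((-2403028*1/636321 + 484576*(1/1290055)) - 1335678) = 1335945/((-2403028/636321 + 484576/1290055) - 1335678) = 1335945/(-2791692401644/820889087655 - 1335678) = 1335945/(-1096446286513256734/820889087655) = 1335945*(-820889087655/1096446286513256734) = -1096662672207258975/1096446286513256734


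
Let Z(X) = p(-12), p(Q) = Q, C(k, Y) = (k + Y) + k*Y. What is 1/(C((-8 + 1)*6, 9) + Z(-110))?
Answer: -1/423 ≈ -0.0023641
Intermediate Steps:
C(k, Y) = Y + k + Y*k (C(k, Y) = (Y + k) + Y*k = Y + k + Y*k)
Z(X) = -12
1/(C((-8 + 1)*6, 9) + Z(-110)) = 1/((9 + (-8 + 1)*6 + 9*((-8 + 1)*6)) - 12) = 1/((9 - 7*6 + 9*(-7*6)) - 12) = 1/((9 - 42 + 9*(-42)) - 12) = 1/((9 - 42 - 378) - 12) = 1/(-411 - 12) = 1/(-423) = -1/423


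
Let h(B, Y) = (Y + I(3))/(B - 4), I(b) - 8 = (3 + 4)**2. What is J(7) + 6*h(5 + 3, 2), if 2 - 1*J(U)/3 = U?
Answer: 147/2 ≈ 73.500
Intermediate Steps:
J(U) = 6 - 3*U
I(b) = 57 (I(b) = 8 + (3 + 4)**2 = 8 + 7**2 = 8 + 49 = 57)
h(B, Y) = (57 + Y)/(-4 + B) (h(B, Y) = (Y + 57)/(B - 4) = (57 + Y)/(-4 + B))
J(7) + 6*h(5 + 3, 2) = (6 - 3*7) + 6*((57 + 2)/(-4 + (5 + 3))) = (6 - 21) + 6*(59/(-4 + 8)) = -15 + 6*(59/4) = -15 + 177/2 = 147/2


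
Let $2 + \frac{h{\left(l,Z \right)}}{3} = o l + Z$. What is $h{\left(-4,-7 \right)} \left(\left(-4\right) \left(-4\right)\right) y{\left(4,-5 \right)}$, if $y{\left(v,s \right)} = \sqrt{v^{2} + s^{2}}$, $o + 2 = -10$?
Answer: $1872 \sqrt{41} \approx 11987.0$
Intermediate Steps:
$o = -12$ ($o = -2 - 10 = -12$)
$h{\left(l,Z \right)} = -6 - 36 l + 3 Z$ ($h{\left(l,Z \right)} = -6 + 3 \left(- 12 l + Z\right) = -6 + 3 \left(Z - 12 l\right) = -6 + \left(- 36 l + 3 Z\right) = -6 - 36 l + 3 Z$)
$y{\left(v,s \right)} = \sqrt{s^{2} + v^{2}}$
$h{\left(-4,-7 \right)} \left(\left(-4\right) \left(-4\right)\right) y{\left(4,-5 \right)} = \left(-6 - -144 + 3 \left(-7\right)\right) \left(\left(-4\right) \left(-4\right)\right) \sqrt{\left(-5\right)^{2} + 4^{2}} = \left(-6 + 144 - 21\right) 16 \sqrt{25 + 16} = 117 \cdot 16 \sqrt{41} = 1872 \sqrt{41}$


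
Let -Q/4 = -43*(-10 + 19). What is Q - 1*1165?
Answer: 383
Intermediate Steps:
Q = 1548 (Q = -(-172)*(-10 + 19) = -(-172)*9 = -4*(-387) = 1548)
Q - 1*1165 = 1548 - 1*1165 = 1548 - 1165 = 383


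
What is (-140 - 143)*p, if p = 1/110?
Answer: -283/110 ≈ -2.5727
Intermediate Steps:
p = 1/110 ≈ 0.0090909
(-140 - 143)*p = (-140 - 143)*(1/110) = -283*1/110 = -283/110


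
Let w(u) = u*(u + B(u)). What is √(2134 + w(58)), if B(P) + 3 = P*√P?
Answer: 2*√(1331 + 841*√58) ≈ 175.91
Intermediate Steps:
B(P) = -3 + P^(3/2) (B(P) = -3 + P*√P = -3 + P^(3/2))
w(u) = u*(-3 + u + u^(3/2)) (w(u) = u*(u + (-3 + u^(3/2))) = u*(-3 + u + u^(3/2)))
√(2134 + w(58)) = √(2134 + 58*(-3 + 58 + 58^(3/2))) = √(2134 + 58*(-3 + 58 + 58*√58)) = √(2134 + 58*(55 + 58*√58)) = √(2134 + (3190 + 3364*√58)) = √(5324 + 3364*√58)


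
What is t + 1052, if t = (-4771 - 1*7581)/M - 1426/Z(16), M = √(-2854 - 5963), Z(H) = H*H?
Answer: 133943/128 + 12352*I*√8817/8817 ≈ 1046.4 + 131.55*I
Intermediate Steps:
Z(H) = H²
M = I*√8817 (M = √(-8817) = I*√8817 ≈ 93.899*I)
t = -713/128 + 12352*I*√8817/8817 (t = (-4771 - 1*7581)/((I*√8817)) - 1426/(16²) = (-4771 - 7581)*(-I*√8817/8817) - 1426/256 = -(-12352)*I*√8817/8817 - 1426*1/256 = 12352*I*√8817/8817 - 713/128 = -713/128 + 12352*I*√8817/8817 ≈ -5.5703 + 131.55*I)
t + 1052 = (-713/128 + 12352*I*√8817/8817) + 1052 = 133943/128 + 12352*I*√8817/8817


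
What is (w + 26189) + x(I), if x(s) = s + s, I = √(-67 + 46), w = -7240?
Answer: 18949 + 2*I*√21 ≈ 18949.0 + 9.1651*I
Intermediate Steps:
I = I*√21 (I = √(-21) = I*√21 ≈ 4.5826*I)
x(s) = 2*s
(w + 26189) + x(I) = (-7240 + 26189) + 2*(I*√21) = 18949 + 2*I*√21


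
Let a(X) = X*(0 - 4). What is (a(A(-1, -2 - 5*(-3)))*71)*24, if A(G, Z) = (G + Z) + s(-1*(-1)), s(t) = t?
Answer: -88608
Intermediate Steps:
A(G, Z) = 1 + G + Z (A(G, Z) = (G + Z) - 1*(-1) = (G + Z) + 1 = 1 + G + Z)
a(X) = -4*X (a(X) = X*(-4) = -4*X)
(a(A(-1, -2 - 5*(-3)))*71)*24 = (-4*(1 - 1 + (-2 - 5*(-3)))*71)*24 = (-4*(1 - 1 + (-2 + 15))*71)*24 = (-4*(1 - 1 + 13)*71)*24 = (-4*13*71)*24 = -52*71*24 = -3692*24 = -88608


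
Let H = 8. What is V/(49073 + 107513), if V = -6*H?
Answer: -24/78293 ≈ -0.00030654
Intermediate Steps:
V = -48 (V = -6*8 = -48)
V/(49073 + 107513) = -48/(49073 + 107513) = -48/156586 = (1/156586)*(-48) = -24/78293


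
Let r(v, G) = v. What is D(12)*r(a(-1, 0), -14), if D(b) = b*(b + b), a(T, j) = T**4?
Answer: 288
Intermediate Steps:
D(b) = 2*b**2 (D(b) = b*(2*b) = 2*b**2)
D(12)*r(a(-1, 0), -14) = (2*12**2)*(-1)**4 = (2*144)*1 = 288*1 = 288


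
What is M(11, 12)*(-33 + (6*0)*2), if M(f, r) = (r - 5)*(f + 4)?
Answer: -3465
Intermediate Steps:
M(f, r) = (-5 + r)*(4 + f)
M(11, 12)*(-33 + (6*0)*2) = (-20 - 5*11 + 4*12 + 11*12)*(-33 + (6*0)*2) = (-20 - 55 + 48 + 132)*(-33 + 0*2) = 105*(-33 + 0) = 105*(-33) = -3465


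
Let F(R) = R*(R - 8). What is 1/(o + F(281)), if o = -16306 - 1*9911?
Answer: 1/50496 ≈ 1.9804e-5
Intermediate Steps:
o = -26217 (o = -16306 - 9911 = -26217)
F(R) = R*(-8 + R)
1/(o + F(281)) = 1/(-26217 + 281*(-8 + 281)) = 1/(-26217 + 281*273) = 1/(-26217 + 76713) = 1/50496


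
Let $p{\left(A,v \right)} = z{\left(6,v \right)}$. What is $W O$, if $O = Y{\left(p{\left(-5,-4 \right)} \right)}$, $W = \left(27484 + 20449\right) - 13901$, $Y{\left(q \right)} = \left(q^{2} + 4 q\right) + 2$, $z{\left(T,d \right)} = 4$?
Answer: $1157088$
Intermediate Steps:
$p{\left(A,v \right)} = 4$
$Y{\left(q \right)} = 2 + q^{2} + 4 q$
$W = 34032$ ($W = 47933 - 13901 = 34032$)
$O = 34$ ($O = 2 + 4^{2} + 4 \cdot 4 = 2 + 16 + 16 = 34$)
$W O = 34032 \cdot 34 = 1157088$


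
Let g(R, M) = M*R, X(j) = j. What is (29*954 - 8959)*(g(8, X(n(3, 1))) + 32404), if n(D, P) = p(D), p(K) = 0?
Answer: 606181628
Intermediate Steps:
n(D, P) = 0
(29*954 - 8959)*(g(8, X(n(3, 1))) + 32404) = (29*954 - 8959)*(0*8 + 32404) = (27666 - 8959)*(0 + 32404) = 18707*32404 = 606181628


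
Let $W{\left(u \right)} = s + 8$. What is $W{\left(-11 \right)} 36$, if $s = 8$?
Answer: $576$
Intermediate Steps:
$W{\left(u \right)} = 16$ ($W{\left(u \right)} = 8 + 8 = 16$)
$W{\left(-11 \right)} 36 = 16 \cdot 36 = 576$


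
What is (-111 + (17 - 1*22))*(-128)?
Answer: 14848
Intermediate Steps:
(-111 + (17 - 1*22))*(-128) = (-111 + (17 - 22))*(-128) = (-111 - 5)*(-128) = -116*(-128) = 14848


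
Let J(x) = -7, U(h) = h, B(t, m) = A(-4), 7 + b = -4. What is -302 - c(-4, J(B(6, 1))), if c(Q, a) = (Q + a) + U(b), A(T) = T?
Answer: -280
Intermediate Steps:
b = -11 (b = -7 - 4 = -11)
B(t, m) = -4
c(Q, a) = -11 + Q + a (c(Q, a) = (Q + a) - 11 = -11 + Q + a)
-302 - c(-4, J(B(6, 1))) = -302 - (-11 - 4 - 7) = -302 - 1*(-22) = -302 + 22 = -280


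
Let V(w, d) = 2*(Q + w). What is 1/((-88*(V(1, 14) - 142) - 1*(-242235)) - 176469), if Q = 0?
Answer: 1/78086 ≈ 1.2806e-5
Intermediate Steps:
V(w, d) = 2*w (V(w, d) = 2*(0 + w) = 2*w)
1/((-88*(V(1, 14) - 142) - 1*(-242235)) - 176469) = 1/((-88*(2*1 - 142) - 1*(-242235)) - 176469) = 1/((-88*(2 - 142) + 242235) - 176469) = 1/((-88*(-140) + 242235) - 176469) = 1/((12320 + 242235) - 176469) = 1/(254555 - 176469) = 1/78086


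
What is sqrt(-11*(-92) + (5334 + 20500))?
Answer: sqrt(26846) ≈ 163.85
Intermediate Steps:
sqrt(-11*(-92) + (5334 + 20500)) = sqrt(1012 + 25834) = sqrt(26846)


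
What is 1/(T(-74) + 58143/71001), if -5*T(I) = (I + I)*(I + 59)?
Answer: -23667/10488767 ≈ -0.0022564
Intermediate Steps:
T(I) = -2*I*(59 + I)/5 (T(I) = -(I + I)*(I + 59)/5 = -2*I*(59 + I)/5)
1/(T(-74) + 58143/71001) = 1/(-2/5*(-74)*(59 - 74) + 58143/71001) = 1/(-2/5*(-74)*(-15) + 58143*(1/71001)) = 1/(-444 + 19381/23667) = 1/(-10488767/23667) = -23667/10488767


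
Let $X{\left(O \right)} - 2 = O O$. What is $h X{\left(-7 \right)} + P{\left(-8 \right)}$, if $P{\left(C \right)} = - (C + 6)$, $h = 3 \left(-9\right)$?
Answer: $-1375$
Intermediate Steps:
$h = -27$
$P{\left(C \right)} = -6 - C$ ($P{\left(C \right)} = - (6 + C) = -6 - C$)
$X{\left(O \right)} = 2 + O^{2}$ ($X{\left(O \right)} = 2 + O O = 2 + O^{2}$)
$h X{\left(-7 \right)} + P{\left(-8 \right)} = - 27 \left(2 + \left(-7\right)^{2}\right) - -2 = - 27 \left(2 + 49\right) + \left(-6 + 8\right) = \left(-27\right) 51 + 2 = -1377 + 2 = -1375$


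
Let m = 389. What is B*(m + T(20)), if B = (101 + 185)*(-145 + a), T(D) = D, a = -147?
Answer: -34156408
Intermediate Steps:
B = -83512 (B = (101 + 185)*(-145 - 147) = 286*(-292) = -83512)
B*(m + T(20)) = -83512*(389 + 20) = -83512*409 = -34156408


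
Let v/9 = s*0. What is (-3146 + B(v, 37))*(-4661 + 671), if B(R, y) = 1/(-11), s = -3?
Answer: 138081930/11 ≈ 1.2553e+7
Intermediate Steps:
v = 0 (v = 9*(-3*0) = 9*0 = 0)
B(R, y) = -1/11
(-3146 + B(v, 37))*(-4661 + 671) = (-3146 - 1/11)*(-4661 + 671) = -34607/11*(-3990) = 138081930/11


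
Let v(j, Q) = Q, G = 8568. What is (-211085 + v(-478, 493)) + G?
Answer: -202024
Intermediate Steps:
(-211085 + v(-478, 493)) + G = (-211085 + 493) + 8568 = -210592 + 8568 = -202024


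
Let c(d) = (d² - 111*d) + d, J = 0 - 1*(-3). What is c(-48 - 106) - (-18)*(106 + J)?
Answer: 42618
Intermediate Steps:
J = 3 (J = 0 + 3 = 3)
c(d) = d² - 110*d
c(-48 - 106) - (-18)*(106 + J) = (-48 - 106)*(-110 + (-48 - 106)) - (-18)*(106 + 3) = -154*(-110 - 154) - (-18)*109 = -154*(-264) - 1*(-1962) = 40656 + 1962 = 42618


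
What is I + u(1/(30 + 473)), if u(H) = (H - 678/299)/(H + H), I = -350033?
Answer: -209660469/598 ≈ -3.5060e+5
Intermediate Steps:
u(H) = (-678/299 + H)/(2*H) (u(H) = (H - 678*1/299)/((2*H)) = (H - 678/299)*(1/(2*H)) = (-678/299 + H)*(1/(2*H)) = (-678/299 + H)/(2*H))
I + u(1/(30 + 473)) = -350033 + (-678 + 299/(30 + 473))/(598*(1/(30 + 473))) = -350033 + (-678 + 299/503)/(598*(1/503)) = -350033 + (-678 + 299*(1/503))/(598*(1/503)) = -350033 + (1/598)*503*(-678 + 299/503) = -350033 + (1/598)*503*(-340735/503) = -350033 - 340735/598 = -209660469/598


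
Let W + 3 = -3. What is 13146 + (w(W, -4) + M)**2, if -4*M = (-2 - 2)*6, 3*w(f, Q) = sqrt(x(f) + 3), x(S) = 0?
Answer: 39547/3 + 4*sqrt(3) ≈ 13189.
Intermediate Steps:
W = -6 (W = -3 - 3 = -6)
w(f, Q) = sqrt(3)/3 (w(f, Q) = sqrt(0 + 3)/3 = sqrt(3)/3)
M = 6 (M = -(-2 - 2)*6/4 = -(-1)*6 = -1/4*(-24) = 6)
13146 + (w(W, -4) + M)**2 = 13146 + (sqrt(3)/3 + 6)**2 = 13146 + (6 + sqrt(3)/3)**2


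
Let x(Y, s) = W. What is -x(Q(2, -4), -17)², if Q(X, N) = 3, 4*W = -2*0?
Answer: 0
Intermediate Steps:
W = 0 (W = (-2*0)/4 = (¼)*0 = 0)
x(Y, s) = 0
-x(Q(2, -4), -17)² = -1*0² = -1*0 = 0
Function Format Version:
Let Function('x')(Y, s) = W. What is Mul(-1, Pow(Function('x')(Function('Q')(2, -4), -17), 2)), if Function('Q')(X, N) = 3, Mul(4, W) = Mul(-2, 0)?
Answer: 0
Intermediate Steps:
W = 0 (W = Mul(Rational(1, 4), Mul(-2, 0)) = Mul(Rational(1, 4), 0) = 0)
Function('x')(Y, s) = 0
Mul(-1, Pow(Function('x')(Function('Q')(2, -4), -17), 2)) = Mul(-1, Pow(0, 2)) = Mul(-1, 0) = 0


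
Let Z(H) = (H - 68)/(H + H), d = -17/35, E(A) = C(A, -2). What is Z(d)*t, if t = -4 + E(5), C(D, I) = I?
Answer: -423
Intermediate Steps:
E(A) = -2
d = -17/35 (d = -17*1/35 = -17/35 ≈ -0.48571)
Z(H) = (-68 + H)/(2*H) (Z(H) = (-68 + H)/((2*H)) = (-68 + H)*(1/(2*H)) = (-68 + H)/(2*H))
t = -6 (t = -4 - 2 = -6)
Z(d)*t = ((-68 - 17/35)/(2*(-17/35)))*(-6) = ((1/2)*(-35/17)*(-2397/35))*(-6) = (141/2)*(-6) = -423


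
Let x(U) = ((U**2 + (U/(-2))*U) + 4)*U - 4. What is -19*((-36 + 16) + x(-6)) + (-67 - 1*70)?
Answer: 2827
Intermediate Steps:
x(U) = -4 + U*(4 + U**2/2) (x(U) = ((U**2 + (U*(-1/2))*U) + 4)*U - 4 = ((U**2 + (-U/2)*U) + 4)*U - 4 = ((U**2 - U**2/2) + 4)*U - 4 = (U**2/2 + 4)*U - 4 = (4 + U**2/2)*U - 4 = U*(4 + U**2/2) - 4 = -4 + U*(4 + U**2/2))
-19*((-36 + 16) + x(-6)) + (-67 - 1*70) = -19*((-36 + 16) + (-4 + (1/2)*(-6)**3 + 4*(-6))) + (-67 - 1*70) = -19*(-20 + (-4 + (1/2)*(-216) - 24)) + (-67 - 70) = -19*(-20 + (-4 - 108 - 24)) - 137 = -19*(-20 - 136) - 137 = -19*(-156) - 137 = 2964 - 137 = 2827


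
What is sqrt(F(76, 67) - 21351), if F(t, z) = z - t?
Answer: 4*I*sqrt(1335) ≈ 146.15*I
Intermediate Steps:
sqrt(F(76, 67) - 21351) = sqrt((67 - 1*76) - 21351) = sqrt((67 - 76) - 21351) = sqrt(-9 - 21351) = sqrt(-21360) = 4*I*sqrt(1335)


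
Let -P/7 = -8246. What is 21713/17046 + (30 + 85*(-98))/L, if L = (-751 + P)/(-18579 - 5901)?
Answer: 3464711475323/971127666 ≈ 3567.7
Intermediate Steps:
P = 57722 (P = -7*(-8246) = 57722)
L = -56971/24480 (L = (-751 + 57722)/(-18579 - 5901) = 56971/(-24480) = 56971*(-1/24480) = -56971/24480 ≈ -2.3272)
21713/17046 + (30 + 85*(-98))/L = 21713/17046 + (30 + 85*(-98))/(-56971/24480) = 21713*(1/17046) + (30 - 8330)*(-24480/56971) = 21713/17046 - 8300*(-24480/56971) = 21713/17046 + 203184000/56971 = 3464711475323/971127666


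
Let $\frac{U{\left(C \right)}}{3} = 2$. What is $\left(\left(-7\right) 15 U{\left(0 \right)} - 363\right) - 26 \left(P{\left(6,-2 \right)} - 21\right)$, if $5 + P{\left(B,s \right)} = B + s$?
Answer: $-421$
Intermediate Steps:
$P{\left(B,s \right)} = -5 + B + s$ ($P{\left(B,s \right)} = -5 + \left(B + s\right) = -5 + B + s$)
$U{\left(C \right)} = 6$ ($U{\left(C \right)} = 3 \cdot 2 = 6$)
$\left(\left(-7\right) 15 U{\left(0 \right)} - 363\right) - 26 \left(P{\left(6,-2 \right)} - 21\right) = \left(\left(-7\right) 15 \cdot 6 - 363\right) - 26 \left(\left(-5 + 6 - 2\right) - 21\right) = \left(\left(-105\right) 6 - 363\right) - 26 \left(-1 - 21\right) = \left(-630 - 363\right) - -572 = -993 + 572 = -421$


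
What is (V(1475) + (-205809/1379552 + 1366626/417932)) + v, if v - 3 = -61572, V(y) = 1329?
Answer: -8682527603181699/144139731616 ≈ -60237.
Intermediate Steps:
v = -61569 (v = 3 - 61572 = -61569)
(V(1475) + (-205809/1379552 + 1366626/417932)) + v = (1329 + (-205809/1379552 + 1366626/417932)) - 61569 = (1329 + (-205809*1/1379552 + 1366626*(1/417932))) - 61569 = (1329 + (-205809/1379552 + 683313/208966)) - 61569 = (1329 + 449829366141/144139731616) - 61569 = 192011532683805/144139731616 - 61569 = -8682527603181699/144139731616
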